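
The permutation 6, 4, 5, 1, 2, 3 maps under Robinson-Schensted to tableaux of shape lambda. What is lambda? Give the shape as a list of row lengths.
Row-insert each entry into an empty tableau.

After inserting 6: P = [[6]].
After inserting 4: P = [[4], [6]].
After inserting 5: P = [[4, 5], [6]].
After inserting 1: P = [[1, 5], [4], [6]].
After inserting 2: P = [[1, 2], [4, 5], [6]].
After inserting 3: P = [[1, 2, 3], [4, 5], [6]].

The final insertion tableau P = [[1, 2, 3], [4, 5], [6]] has shape [3, 2, 1].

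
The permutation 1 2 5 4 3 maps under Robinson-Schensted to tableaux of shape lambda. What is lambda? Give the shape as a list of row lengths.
[3, 1, 1]

Row-insert each entry into an empty tableau.

After inserting 1: P = [[1]].
After inserting 2: P = [[1, 2]].
After inserting 5: P = [[1, 2, 5]].
After inserting 4: P = [[1, 2, 4], [5]].
After inserting 3: P = [[1, 2, 3], [4], [5]].

The final insertion tableau P = [[1, 2, 3], [4], [5]] has shape [3, 1, 1].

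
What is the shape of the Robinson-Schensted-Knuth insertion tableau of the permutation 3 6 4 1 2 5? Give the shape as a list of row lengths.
Row-insert each entry into an empty tableau.

After inserting 3: P = [[3]].
After inserting 6: P = [[3, 6]].
After inserting 4: P = [[3, 4], [6]].
After inserting 1: P = [[1, 4], [3], [6]].
After inserting 2: P = [[1, 2], [3, 4], [6]].
After inserting 5: P = [[1, 2, 5], [3, 4], [6]].

The final insertion tableau P = [[1, 2, 5], [3, 4], [6]] has shape [3, 2, 1].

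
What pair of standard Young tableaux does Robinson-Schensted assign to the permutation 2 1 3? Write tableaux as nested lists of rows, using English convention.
Insert each entry of the permutation into P by Schensted row insertion, recording in Q the position of each new cell.

Insert 2: appended to row 1. P = [[2]].
Insert 1: 1 bumps 2 from row 1; 2 starts row 2. P = [[1], [2]].
Insert 3: appended to row 1. P = [[1, 3], [2]].

So P = [[1, 3], [2]], Q = [[1, 3], [2]].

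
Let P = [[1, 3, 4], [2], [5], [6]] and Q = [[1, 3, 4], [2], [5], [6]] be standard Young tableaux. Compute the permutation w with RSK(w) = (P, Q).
Reverse the RSK construction: for i from n down to 1, find the cell of Q containing i, remove the entry at that cell from P, and reverse-bump it up through P; the value ejected from row 1 is w(i).

Step i=6: Q has 6 at row 4, column 1; remove 6 from row 4 of P and reverse-bump: 6 enters row 3 and ejects 5; 5 enters row 2 and ejects 2; 2 enters row 1 and ejects 1. So w(6) = 1. P is now [[2, 3, 4], [5], [6]].
Step i=5: Q has 5 at row 3, column 1; remove 6 from row 3 of P and reverse-bump: 6 enters row 2 and ejects 5; 5 enters row 1 and ejects 4. So w(5) = 4. P is now [[2, 3, 5], [6]].
Step i=4: Q has 4 at row 1, column 3; remove that cell from P, ejecting 5. So w(4) = 5. P is now [[2, 3], [6]].
Step i=3: Q has 3 at row 1, column 2; remove that cell from P, ejecting 3. So w(3) = 3. P is now [[2], [6]].
Step i=2: Q has 2 at row 2, column 1; remove 6 from row 2 of P and reverse-bump: 6 enters row 1 and ejects 2. So w(2) = 2. P is now [[6]].
Step i=1: Q has 1 at row 1, column 1; remove that cell from P, ejecting 6. So w(1) = 6. P is now [].

So w = 6 2 3 5 4 1.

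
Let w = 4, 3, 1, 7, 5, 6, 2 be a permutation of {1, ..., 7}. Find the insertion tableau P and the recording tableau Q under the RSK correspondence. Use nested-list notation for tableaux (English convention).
P = [[1, 2, 6], [3, 5], [4, 7]], Q = [[1, 4, 6], [2, 5], [3, 7]]

Insert each entry of the permutation into P by Schensted row insertion, recording in Q the position of each new cell.

Insert 4: appended to row 1. P = [[4]].
Insert 3: 3 bumps 4 from row 1; 4 starts row 2. P = [[3], [4]].
Insert 1: 1 bumps 3 from row 1; 3 bumps 4 from row 2; 4 starts row 3. P = [[1], [3], [4]].
Insert 7: appended to row 1. P = [[1, 7], [3], [4]].
Insert 5: 5 bumps 7 from row 1; 7 appends to row 2. P = [[1, 5], [3, 7], [4]].
Insert 6: appended to row 1. P = [[1, 5, 6], [3, 7], [4]].
Insert 2: 2 bumps 5 from row 1; 5 bumps 7 from row 2; 7 appends to row 3. P = [[1, 2, 6], [3, 5], [4, 7]].

So P = [[1, 2, 6], [3, 5], [4, 7]], Q = [[1, 4, 6], [2, 5], [3, 7]].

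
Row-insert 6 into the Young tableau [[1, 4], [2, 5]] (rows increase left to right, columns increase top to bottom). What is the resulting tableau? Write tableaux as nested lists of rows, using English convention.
[[1, 4, 6], [2, 5]]

6 is larger than every entry of row 1, so it is appended to row 1. The new tableau is [[1, 4, 6], [2, 5]].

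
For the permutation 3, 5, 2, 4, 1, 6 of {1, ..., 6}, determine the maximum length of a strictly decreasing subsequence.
3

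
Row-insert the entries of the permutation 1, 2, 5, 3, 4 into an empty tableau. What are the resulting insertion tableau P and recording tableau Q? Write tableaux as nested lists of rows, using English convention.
Insert each entry of the permutation into P by Schensted row insertion, recording in Q the position of each new cell.

Insert 1: appended to row 1. P = [[1]], Q = [[1]].
Insert 2: appended to row 1. P = [[1, 2]], Q = [[1, 2]].
Insert 5: appended to row 1. P = [[1, 2, 5]], Q = [[1, 2, 3]].
Insert 3: 3 bumps 5 from row 1; 5 starts row 2. P = [[1, 2, 3], [5]], Q = [[1, 2, 3], [4]].
Insert 4: appended to row 1. P = [[1, 2, 3, 4], [5]], Q = [[1, 2, 3, 5], [4]].

So P = [[1, 2, 3, 4], [5]], Q = [[1, 2, 3, 5], [4]].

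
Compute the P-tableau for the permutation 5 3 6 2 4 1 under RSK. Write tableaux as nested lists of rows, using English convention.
P = [[1, 4], [2, 6], [3], [5]]

Insert 5: appended to row 1. P = [[5]].
Insert 3: 3 bumps 5 from row 1; 5 starts row 2. P = [[3], [5]].
Insert 6: appended to row 1. P = [[3, 6], [5]].
Insert 2: 2 bumps 3 from row 1; 3 bumps 5 from row 2; 5 starts row 3. P = [[2, 6], [3], [5]].
Insert 4: 4 bumps 6 from row 1; 6 appends to row 2. P = [[2, 4], [3, 6], [5]].
Insert 1: 1 bumps 2 from row 1; 2 bumps 3 from row 2; 3 bumps 5 from row 3; 5 starts row 4. P = [[1, 4], [2, 6], [3], [5]].

So P = [[1, 4], [2, 6], [3], [5]].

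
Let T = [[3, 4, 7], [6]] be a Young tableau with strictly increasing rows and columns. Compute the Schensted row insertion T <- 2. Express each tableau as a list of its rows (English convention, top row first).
[[2, 4, 7], [3], [6]]

In row 1, 2 replaces 3 (the leftmost entry greater than 2); 3 is bumped to row 2. In row 2, 3 replaces 6 (the leftmost entry greater than 3); 6 is bumped to row 3. 6 starts a new row 3. The new tableau is [[2, 4, 7], [3], [6]].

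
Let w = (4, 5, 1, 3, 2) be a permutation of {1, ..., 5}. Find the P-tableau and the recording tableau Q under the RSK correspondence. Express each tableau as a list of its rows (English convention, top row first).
Insert each entry of the permutation into P by Schensted row insertion, recording in Q the position of each new cell.

Insert 4: appended to row 1. P = [[4]], Q = [[1]].
Insert 5: appended to row 1. P = [[4, 5]], Q = [[1, 2]].
Insert 1: 1 bumps 4 from row 1; 4 starts row 2. P = [[1, 5], [4]], Q = [[1, 2], [3]].
Insert 3: 3 bumps 5 from row 1; 5 appends to row 2. P = [[1, 3], [4, 5]], Q = [[1, 2], [3, 4]].
Insert 2: 2 bumps 3 from row 1; 3 bumps 4 from row 2; 4 starts row 3. P = [[1, 2], [3, 5], [4]], Q = [[1, 2], [3, 4], [5]].

So P = [[1, 2], [3, 5], [4]], Q = [[1, 2], [3, 4], [5]].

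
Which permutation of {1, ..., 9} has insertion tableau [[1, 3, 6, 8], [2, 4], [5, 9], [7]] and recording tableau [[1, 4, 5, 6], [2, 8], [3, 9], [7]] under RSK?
7 5 2 4 6 9 1 8 3

Reverse RSK: for i = n, n-1, ..., 1, locate i in Q, remove the corresponding corner cell from P, and reverse-bump its entry up through P; the value ejected from row 1 is w(i).

So w = 7 5 2 4 6 9 1 8 3.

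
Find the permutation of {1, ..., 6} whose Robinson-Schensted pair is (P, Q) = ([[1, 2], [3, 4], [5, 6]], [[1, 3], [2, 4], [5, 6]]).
5 3 6 4 1 2

Reverse the RSK construction: for i from n down to 1, find the cell of Q containing i, remove the entry at that cell from P, and reverse-bump it up through P; the value ejected from row 1 is w(i).

Step i=6: Q has 6 at row 3, column 2; remove 6 from row 3 of P and reverse-bump: 6 enters row 2 and ejects 4; 4 enters row 1 and ejects 2. So w(6) = 2. P is now [[1, 4], [3, 6], [5]].
Step i=5: Q has 5 at row 3, column 1; remove 5 from row 3 of P and reverse-bump: 5 enters row 2 and ejects 3; 3 enters row 1 and ejects 1. So w(5) = 1. P is now [[3, 4], [5, 6]].
Step i=4: Q has 4 at row 2, column 2; remove 6 from row 2 of P and reverse-bump: 6 enters row 1 and ejects 4. So w(4) = 4. P is now [[3, 6], [5]].
Step i=3: Q has 3 at row 1, column 2; remove that cell from P, ejecting 6. So w(3) = 6. P is now [[3], [5]].
Step i=2: Q has 2 at row 2, column 1; remove 5 from row 2 of P and reverse-bump: 5 enters row 1 and ejects 3. So w(2) = 3. P is now [[5]].
Step i=1: Q has 1 at row 1, column 1; remove that cell from P, ejecting 5. So w(1) = 5. P is now [].

So w = 5 3 6 4 1 2.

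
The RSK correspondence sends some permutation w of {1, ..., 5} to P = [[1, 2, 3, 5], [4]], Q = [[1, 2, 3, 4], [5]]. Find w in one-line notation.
Reverse RSK: for i = n, n-1, ..., 1, locate i in Q, remove the corresponding corner cell from P, and reverse-bump its entry up through P; the value ejected from row 1 is w(i).

So w = 1 2 4 5 3.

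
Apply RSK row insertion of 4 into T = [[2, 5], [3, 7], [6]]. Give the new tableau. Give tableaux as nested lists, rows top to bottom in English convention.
[[2, 4], [3, 5], [6, 7]]

In row 1, 4 replaces 5 (the leftmost entry greater than 4); 5 is bumped to row 2. In row 2, 5 replaces 7 (the leftmost entry greater than 5); 7 is bumped to row 3. 7 is appended to row 3. The new tableau is [[2, 4], [3, 5], [6, 7]].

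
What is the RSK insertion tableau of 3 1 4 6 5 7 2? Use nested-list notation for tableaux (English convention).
P = [[1, 2, 5, 7], [3, 4], [6]]

Insert 3: appended to row 1. P = [[3]].
Insert 1: 1 bumps 3 from row 1; 3 starts row 2. P = [[1], [3]].
Insert 4: appended to row 1. P = [[1, 4], [3]].
Insert 6: appended to row 1. P = [[1, 4, 6], [3]].
Insert 5: 5 bumps 6 from row 1; 6 appends to row 2. P = [[1, 4, 5], [3, 6]].
Insert 7: appended to row 1. P = [[1, 4, 5, 7], [3, 6]].
Insert 2: 2 bumps 4 from row 1; 4 bumps 6 from row 2; 6 starts row 3. P = [[1, 2, 5, 7], [3, 4], [6]].

So P = [[1, 2, 5, 7], [3, 4], [6]].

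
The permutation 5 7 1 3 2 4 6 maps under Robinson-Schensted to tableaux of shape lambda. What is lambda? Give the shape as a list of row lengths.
RSK row insertion gives P = [[1, 2, 4, 6], [3, 7], [5]], which has shape [4, 2, 1].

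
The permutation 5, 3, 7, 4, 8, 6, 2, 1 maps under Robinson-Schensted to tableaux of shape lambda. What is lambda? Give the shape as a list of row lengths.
RSK row insertion gives P = [[1, 4, 6], [2, 7, 8], [3], [5]], which has shape [3, 3, 1, 1].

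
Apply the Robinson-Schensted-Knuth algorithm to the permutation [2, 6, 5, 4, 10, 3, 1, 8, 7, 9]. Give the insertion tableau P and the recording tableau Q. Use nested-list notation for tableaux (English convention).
P = [[1, 3, 7, 9], [2, 8], [4, 10], [5], [6]], Q = [[1, 2, 5, 10], [3, 8], [4, 9], [6], [7]]

Insert each entry of the permutation into P by Schensted row insertion, recording in Q the position of each new cell.

Insert 2: appended to row 1. P = [[2]].
Insert 6: appended to row 1. P = [[2, 6]].
Insert 5: 5 bumps 6 from row 1; 6 starts row 2. P = [[2, 5], [6]].
Insert 4: 4 bumps 5 from row 1; 5 bumps 6 from row 2; 6 starts row 3. P = [[2, 4], [5], [6]].
Insert 10: appended to row 1. P = [[2, 4, 10], [5], [6]].
Insert 3: 3 bumps 4 from row 1; 4 bumps 5 from row 2; 5 bumps 6 from row 3; 6 starts row 4. P = [[2, 3, 10], [4], [5], [6]].
Insert 1: 1 bumps 2 from row 1; 2 bumps 4 from row 2; 4 bumps 5 from row 3; 5 bumps 6 from row 4; 6 starts row 5. P = [[1, 3, 10], [2], [4], [5], [6]].
Insert 8: 8 bumps 10 from row 1; 10 appends to row 2. P = [[1, 3, 8], [2, 10], [4], [5], [6]].
Insert 7: 7 bumps 8 from row 1; 8 bumps 10 from row 2; 10 appends to row 3. P = [[1, 3, 7], [2, 8], [4, 10], [5], [6]].
Insert 9: appended to row 1. P = [[1, 3, 7, 9], [2, 8], [4, 10], [5], [6]].

So P = [[1, 3, 7, 9], [2, 8], [4, 10], [5], [6]], Q = [[1, 2, 5, 10], [3, 8], [4, 9], [6], [7]].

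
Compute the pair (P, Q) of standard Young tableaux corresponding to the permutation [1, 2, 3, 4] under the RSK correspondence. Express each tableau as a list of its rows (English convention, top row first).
Insert each entry of the permutation into P by Schensted row insertion, recording in Q the position of each new cell.

Insert 1: appended to row 1. P = [[1]].
Insert 2: appended to row 1. P = [[1, 2]].
Insert 3: appended to row 1. P = [[1, 2, 3]].
Insert 4: appended to row 1. P = [[1, 2, 3, 4]].

So P = [[1, 2, 3, 4]], Q = [[1, 2, 3, 4]].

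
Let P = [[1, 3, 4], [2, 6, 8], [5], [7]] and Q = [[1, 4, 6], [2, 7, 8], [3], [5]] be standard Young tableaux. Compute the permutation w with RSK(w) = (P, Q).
Reverse the RSK construction: for i from n down to 1, find the cell of Q containing i, remove the entry at that cell from P, and reverse-bump it up through P; the value ejected from row 1 is w(i).

Step i=8: Q has 8 at row 2, column 3; remove 8 from row 2 of P and reverse-bump: 8 enters row 1 and ejects 4. So w(8) = 4. P is now [[1, 3, 8], [2, 6], [5], [7]].
Step i=7: Q has 7 at row 2, column 2; remove 6 from row 2 of P and reverse-bump: 6 enters row 1 and ejects 3. So w(7) = 3. P is now [[1, 6, 8], [2], [5], [7]].
Step i=6: Q has 6 at row 1, column 3; remove that cell from P, ejecting 8. So w(6) = 8. P is now [[1, 6], [2], [5], [7]].
Step i=5: Q has 5 at row 4, column 1; remove 7 from row 4 of P and reverse-bump: 7 enters row 3 and ejects 5; 5 enters row 2 and ejects 2; 2 enters row 1 and ejects 1. So w(5) = 1. P is now [[2, 6], [5], [7]].
Step i=4: Q has 4 at row 1, column 2; remove that cell from P, ejecting 6. So w(4) = 6. P is now [[2], [5], [7]].
Step i=3: Q has 3 at row 3, column 1; remove 7 from row 3 of P and reverse-bump: 7 enters row 2 and ejects 5; 5 enters row 1 and ejects 2. So w(3) = 2. P is now [[5], [7]].
Step i=2: Q has 2 at row 2, column 1; remove 7 from row 2 of P and reverse-bump: 7 enters row 1 and ejects 5. So w(2) = 5. P is now [[7]].
Step i=1: Q has 1 at row 1, column 1; remove that cell from P, ejecting 7. So w(1) = 7. P is now [].

So w = 7 5 2 6 1 8 3 4.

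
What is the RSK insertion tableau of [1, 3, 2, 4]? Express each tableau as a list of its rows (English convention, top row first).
P = [[1, 2, 4], [3]]

Insert 1: appended to row 1. P = [[1]].
Insert 3: appended to row 1. P = [[1, 3]].
Insert 2: 2 bumps 3 from row 1; 3 starts row 2. P = [[1, 2], [3]].
Insert 4: appended to row 1. P = [[1, 2, 4], [3]].

So P = [[1, 2, 4], [3]].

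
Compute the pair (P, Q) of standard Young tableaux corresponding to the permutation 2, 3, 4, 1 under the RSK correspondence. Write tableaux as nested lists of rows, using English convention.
P = [[1, 3, 4], [2]], Q = [[1, 2, 3], [4]]

Insert each entry of the permutation into P by Schensted row insertion, recording in Q the position of each new cell.

Insert 2: appended to row 1. P = [[2]].
Insert 3: appended to row 1. P = [[2, 3]].
Insert 4: appended to row 1. P = [[2, 3, 4]].
Insert 1: 1 bumps 2 from row 1; 2 starts row 2. P = [[1, 3, 4], [2]].

So P = [[1, 3, 4], [2]], Q = [[1, 2, 3], [4]].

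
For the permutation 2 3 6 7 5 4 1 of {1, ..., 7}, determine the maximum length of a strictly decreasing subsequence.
4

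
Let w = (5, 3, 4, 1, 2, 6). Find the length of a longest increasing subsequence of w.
3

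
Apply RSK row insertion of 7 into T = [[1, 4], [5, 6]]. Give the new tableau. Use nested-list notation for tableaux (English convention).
7 is larger than every entry of row 1, so it is appended to row 1. The new tableau is [[1, 4, 7], [5, 6]].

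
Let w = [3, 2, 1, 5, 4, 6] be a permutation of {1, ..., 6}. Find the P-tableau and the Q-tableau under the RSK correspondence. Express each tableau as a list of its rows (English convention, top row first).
P = [[1, 4, 6], [2, 5], [3]], Q = [[1, 4, 6], [2, 5], [3]]

Insert each entry of the permutation into P by Schensted row insertion, recording in Q the position of each new cell.

Insert 3: appended to row 1. P = [[3]], Q = [[1]].
Insert 2: 2 bumps 3 from row 1; 3 starts row 2. P = [[2], [3]], Q = [[1], [2]].
Insert 1: 1 bumps 2 from row 1; 2 bumps 3 from row 2; 3 starts row 3. P = [[1], [2], [3]], Q = [[1], [2], [3]].
Insert 5: appended to row 1. P = [[1, 5], [2], [3]], Q = [[1, 4], [2], [3]].
Insert 4: 4 bumps 5 from row 1; 5 appends to row 2. P = [[1, 4], [2, 5], [3]], Q = [[1, 4], [2, 5], [3]].
Insert 6: appended to row 1. P = [[1, 4, 6], [2, 5], [3]], Q = [[1, 4, 6], [2, 5], [3]].

So P = [[1, 4, 6], [2, 5], [3]], Q = [[1, 4, 6], [2, 5], [3]].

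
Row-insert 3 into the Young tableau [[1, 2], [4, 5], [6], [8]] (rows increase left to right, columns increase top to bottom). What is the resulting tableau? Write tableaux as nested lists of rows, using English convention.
[[1, 2, 3], [4, 5], [6], [8]]

3 is larger than every entry of row 1, so it is appended to row 1. The new tableau is [[1, 2, 3], [4, 5], [6], [8]].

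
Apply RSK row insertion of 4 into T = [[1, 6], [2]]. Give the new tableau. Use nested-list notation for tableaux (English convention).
In row 1, 4 replaces 6 (the leftmost entry greater than 4); 6 is bumped to row 2. 6 is appended to row 2. The new tableau is [[1, 4], [2, 6]].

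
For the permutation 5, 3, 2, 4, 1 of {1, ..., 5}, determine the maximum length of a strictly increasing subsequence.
2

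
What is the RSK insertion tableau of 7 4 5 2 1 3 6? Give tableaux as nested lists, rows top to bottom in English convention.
P = [[1, 3, 6], [2, 5], [4], [7]]

Insert 7: appended to row 1. P = [[7]].
Insert 4: 4 bumps 7 from row 1; 7 starts row 2. P = [[4], [7]].
Insert 5: appended to row 1. P = [[4, 5], [7]].
Insert 2: 2 bumps 4 from row 1; 4 bumps 7 from row 2; 7 starts row 3. P = [[2, 5], [4], [7]].
Insert 1: 1 bumps 2 from row 1; 2 bumps 4 from row 2; 4 bumps 7 from row 3; 7 starts row 4. P = [[1, 5], [2], [4], [7]].
Insert 3: 3 bumps 5 from row 1; 5 appends to row 2. P = [[1, 3], [2, 5], [4], [7]].
Insert 6: appended to row 1. P = [[1, 3, 6], [2, 5], [4], [7]].

So P = [[1, 3, 6], [2, 5], [4], [7]].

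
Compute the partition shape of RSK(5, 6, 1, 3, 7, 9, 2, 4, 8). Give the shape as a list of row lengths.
[4, 4, 1]

Row-insert each entry into an empty tableau.

After inserting 5: P = [[5]].
After inserting 6: P = [[5, 6]].
After inserting 1: P = [[1, 6], [5]].
After inserting 3: P = [[1, 3], [5, 6]].
After inserting 7: P = [[1, 3, 7], [5, 6]].
After inserting 9: P = [[1, 3, 7, 9], [5, 6]].
After inserting 2: P = [[1, 2, 7, 9], [3, 6], [5]].
After inserting 4: P = [[1, 2, 4, 9], [3, 6, 7], [5]].
After inserting 8: P = [[1, 2, 4, 8], [3, 6, 7, 9], [5]].

The final insertion tableau P = [[1, 2, 4, 8], [3, 6, 7, 9], [5]] has shape [4, 4, 1].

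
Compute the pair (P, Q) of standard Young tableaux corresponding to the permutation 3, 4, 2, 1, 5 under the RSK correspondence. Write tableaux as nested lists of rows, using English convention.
P = [[1, 4, 5], [2], [3]], Q = [[1, 2, 5], [3], [4]]

Insert each entry of the permutation into P by Schensted row insertion, recording in Q the position of each new cell.

Insert 3: appended to row 1. P = [[3]], Q = [[1]].
Insert 4: appended to row 1. P = [[3, 4]], Q = [[1, 2]].
Insert 2: 2 bumps 3 from row 1; 3 starts row 2. P = [[2, 4], [3]], Q = [[1, 2], [3]].
Insert 1: 1 bumps 2 from row 1; 2 bumps 3 from row 2; 3 starts row 3. P = [[1, 4], [2], [3]], Q = [[1, 2], [3], [4]].
Insert 5: appended to row 1. P = [[1, 4, 5], [2], [3]], Q = [[1, 2, 5], [3], [4]].

So P = [[1, 4, 5], [2], [3]], Q = [[1, 2, 5], [3], [4]].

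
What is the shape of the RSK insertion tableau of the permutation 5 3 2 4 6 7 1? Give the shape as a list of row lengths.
[4, 1, 1, 1]

RSK row insertion gives P = [[1, 4, 6, 7], [2], [3], [5]], which has shape [4, 1, 1, 1].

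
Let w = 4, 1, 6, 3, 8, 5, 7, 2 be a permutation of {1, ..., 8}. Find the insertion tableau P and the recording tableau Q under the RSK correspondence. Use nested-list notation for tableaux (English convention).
Insert each entry of the permutation into P by Schensted row insertion, recording in Q the position of each new cell.

Insert 4: appended to row 1. P = [[4]], Q = [[1]].
Insert 1: 1 bumps 4 from row 1; 4 starts row 2. P = [[1], [4]], Q = [[1], [2]].
Insert 6: appended to row 1. P = [[1, 6], [4]], Q = [[1, 3], [2]].
Insert 3: 3 bumps 6 from row 1; 6 appends to row 2. P = [[1, 3], [4, 6]], Q = [[1, 3], [2, 4]].
Insert 8: appended to row 1. P = [[1, 3, 8], [4, 6]], Q = [[1, 3, 5], [2, 4]].
Insert 5: 5 bumps 8 from row 1; 8 appends to row 2. P = [[1, 3, 5], [4, 6, 8]], Q = [[1, 3, 5], [2, 4, 6]].
Insert 7: appended to row 1. P = [[1, 3, 5, 7], [4, 6, 8]], Q = [[1, 3, 5, 7], [2, 4, 6]].
Insert 2: 2 bumps 3 from row 1; 3 bumps 4 from row 2; 4 starts row 3. P = [[1, 2, 5, 7], [3, 6, 8], [4]], Q = [[1, 3, 5, 7], [2, 4, 6], [8]].

So P = [[1, 2, 5, 7], [3, 6, 8], [4]], Q = [[1, 3, 5, 7], [2, 4, 6], [8]].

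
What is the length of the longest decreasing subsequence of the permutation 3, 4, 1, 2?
2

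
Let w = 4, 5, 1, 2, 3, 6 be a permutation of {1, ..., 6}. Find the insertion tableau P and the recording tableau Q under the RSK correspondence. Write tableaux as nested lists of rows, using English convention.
Insert each entry of the permutation into P by Schensted row insertion, recording in Q the position of each new cell.

After inserting 4: P = [[4]].
After inserting 5: P = [[4, 5]].
After inserting 1: P = [[1, 5], [4]].
After inserting 2: P = [[1, 2], [4, 5]].
After inserting 3: P = [[1, 2, 3], [4, 5]].
After inserting 6: P = [[1, 2, 3, 6], [4, 5]].

So P = [[1, 2, 3, 6], [4, 5]], Q = [[1, 2, 5, 6], [3, 4]].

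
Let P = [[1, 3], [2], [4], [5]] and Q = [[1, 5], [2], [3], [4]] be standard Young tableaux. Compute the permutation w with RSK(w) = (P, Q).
5 4 2 1 3

Reverse RSK: for i = n, n-1, ..., 1, locate i in Q, remove the corresponding corner cell from P, and reverse-bump its entry up through P; the value ejected from row 1 is w(i).

So w = 5 4 2 1 3.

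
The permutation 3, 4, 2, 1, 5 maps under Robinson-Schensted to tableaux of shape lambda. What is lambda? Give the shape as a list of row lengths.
[3, 1, 1]

Row-insert each entry into an empty tableau.

After inserting 3: P = [[3]].
After inserting 4: P = [[3, 4]].
After inserting 2: P = [[2, 4], [3]].
After inserting 1: P = [[1, 4], [2], [3]].
After inserting 5: P = [[1, 4, 5], [2], [3]].

The final insertion tableau P = [[1, 4, 5], [2], [3]] has shape [3, 1, 1].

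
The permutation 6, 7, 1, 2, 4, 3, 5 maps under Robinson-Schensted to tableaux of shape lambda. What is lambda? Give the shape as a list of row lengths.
[4, 2, 1]

Row-insert each entry into an empty tableau.

After inserting 6: P = [[6]].
After inserting 7: P = [[6, 7]].
After inserting 1: P = [[1, 7], [6]].
After inserting 2: P = [[1, 2], [6, 7]].
After inserting 4: P = [[1, 2, 4], [6, 7]].
After inserting 3: P = [[1, 2, 3], [4, 7], [6]].
After inserting 5: P = [[1, 2, 3, 5], [4, 7], [6]].

The final insertion tableau P = [[1, 2, 3, 5], [4, 7], [6]] has shape [4, 2, 1].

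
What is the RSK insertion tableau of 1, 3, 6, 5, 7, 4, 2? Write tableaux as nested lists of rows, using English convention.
Insert 1: appended to row 1. P = [[1]].
Insert 3: appended to row 1. P = [[1, 3]].
Insert 6: appended to row 1. P = [[1, 3, 6]].
Insert 5: 5 bumps 6 from row 1; 6 starts row 2. P = [[1, 3, 5], [6]].
Insert 7: appended to row 1. P = [[1, 3, 5, 7], [6]].
Insert 4: 4 bumps 5 from row 1; 5 bumps 6 from row 2; 6 starts row 3. P = [[1, 3, 4, 7], [5], [6]].
Insert 2: 2 bumps 3 from row 1; 3 bumps 5 from row 2; 5 bumps 6 from row 3; 6 starts row 4. P = [[1, 2, 4, 7], [3], [5], [6]].

So P = [[1, 2, 4, 7], [3], [5], [6]].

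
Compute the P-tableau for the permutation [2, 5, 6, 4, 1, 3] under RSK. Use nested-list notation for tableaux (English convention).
Insert 2: appended to row 1. P = [[2]].
Insert 5: appended to row 1. P = [[2, 5]].
Insert 6: appended to row 1. P = [[2, 5, 6]].
Insert 4: 4 bumps 5 from row 1; 5 starts row 2. P = [[2, 4, 6], [5]].
Insert 1: 1 bumps 2 from row 1; 2 bumps 5 from row 2; 5 starts row 3. P = [[1, 4, 6], [2], [5]].
Insert 3: 3 bumps 4 from row 1; 4 appends to row 2. P = [[1, 3, 6], [2, 4], [5]].

So P = [[1, 3, 6], [2, 4], [5]].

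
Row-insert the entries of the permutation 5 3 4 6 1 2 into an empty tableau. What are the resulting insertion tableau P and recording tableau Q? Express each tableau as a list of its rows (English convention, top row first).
P = [[1, 2, 6], [3, 4], [5]], Q = [[1, 3, 4], [2, 6], [5]]

Insert each entry of the permutation into P by Schensted row insertion, recording in Q the position of each new cell.

Insert 5: appended to row 1. P = [[5]].
Insert 3: 3 bumps 5 from row 1; 5 starts row 2. P = [[3], [5]].
Insert 4: appended to row 1. P = [[3, 4], [5]].
Insert 6: appended to row 1. P = [[3, 4, 6], [5]].
Insert 1: 1 bumps 3 from row 1; 3 bumps 5 from row 2; 5 starts row 3. P = [[1, 4, 6], [3], [5]].
Insert 2: 2 bumps 4 from row 1; 4 appends to row 2. P = [[1, 2, 6], [3, 4], [5]].

So P = [[1, 2, 6], [3, 4], [5]], Q = [[1, 3, 4], [2, 6], [5]].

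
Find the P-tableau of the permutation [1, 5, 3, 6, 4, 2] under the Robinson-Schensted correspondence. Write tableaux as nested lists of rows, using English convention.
P = [[1, 2, 4], [3, 6], [5]]

Insert 1: appended to row 1. P = [[1]].
Insert 5: appended to row 1. P = [[1, 5]].
Insert 3: 3 bumps 5 from row 1; 5 starts row 2. P = [[1, 3], [5]].
Insert 6: appended to row 1. P = [[1, 3, 6], [5]].
Insert 4: 4 bumps 6 from row 1; 6 appends to row 2. P = [[1, 3, 4], [5, 6]].
Insert 2: 2 bumps 3 from row 1; 3 bumps 5 from row 2; 5 starts row 3. P = [[1, 2, 4], [3, 6], [5]].

So P = [[1, 2, 4], [3, 6], [5]].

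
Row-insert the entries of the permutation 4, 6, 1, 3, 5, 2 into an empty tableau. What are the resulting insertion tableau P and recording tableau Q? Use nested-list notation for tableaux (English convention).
P = [[1, 2, 5], [3, 6], [4]], Q = [[1, 2, 5], [3, 4], [6]]

Insert each entry of the permutation into P by Schensted row insertion, recording in Q the position of each new cell.

Insert 4: appended to row 1. P = [[4]].
Insert 6: appended to row 1. P = [[4, 6]].
Insert 1: 1 bumps 4 from row 1; 4 starts row 2. P = [[1, 6], [4]].
Insert 3: 3 bumps 6 from row 1; 6 appends to row 2. P = [[1, 3], [4, 6]].
Insert 5: appended to row 1. P = [[1, 3, 5], [4, 6]].
Insert 2: 2 bumps 3 from row 1; 3 bumps 4 from row 2; 4 starts row 3. P = [[1, 2, 5], [3, 6], [4]].

So P = [[1, 2, 5], [3, 6], [4]], Q = [[1, 2, 5], [3, 4], [6]].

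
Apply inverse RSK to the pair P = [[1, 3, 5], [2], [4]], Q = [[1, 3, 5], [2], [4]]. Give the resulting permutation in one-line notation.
4 2 3 1 5

Reverse the RSK construction: for i from n down to 1, find the cell of Q containing i, remove the entry at that cell from P, and reverse-bump it up through P; the value ejected from row 1 is w(i).

Step i=5: Q has 5 at row 1, column 3; remove that cell from P, ejecting 5. So w(5) = 5. P is now [[1, 3], [2], [4]].
Step i=4: Q has 4 at row 3, column 1; remove 4 from row 3 of P and reverse-bump: 4 enters row 2 and ejects 2; 2 enters row 1 and ejects 1. So w(4) = 1. P is now [[2, 3], [4]].
Step i=3: Q has 3 at row 1, column 2; remove that cell from P, ejecting 3. So w(3) = 3. P is now [[2], [4]].
Step i=2: Q has 2 at row 2, column 1; remove 4 from row 2 of P and reverse-bump: 4 enters row 1 and ejects 2. So w(2) = 2. P is now [[4]].
Step i=1: Q has 1 at row 1, column 1; remove that cell from P, ejecting 4. So w(1) = 4. P is now [].

So w = 4 2 3 1 5.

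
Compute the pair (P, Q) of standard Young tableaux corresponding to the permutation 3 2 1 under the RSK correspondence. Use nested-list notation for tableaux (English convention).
P = [[1], [2], [3]], Q = [[1], [2], [3]]

Insert each entry of the permutation into P by Schensted row insertion, recording in Q the position of each new cell.

Insert 3: appended to row 1. P = [[3]].
Insert 2: 2 bumps 3 from row 1; 3 starts row 2. P = [[2], [3]].
Insert 1: 1 bumps 2 from row 1; 2 bumps 3 from row 2; 3 starts row 3. P = [[1], [2], [3]].

So P = [[1], [2], [3]], Q = [[1], [2], [3]].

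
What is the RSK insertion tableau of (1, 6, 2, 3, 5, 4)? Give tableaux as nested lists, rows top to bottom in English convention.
P = [[1, 2, 3, 4], [5], [6]]

Insert 1: appended to row 1. P = [[1]].
Insert 6: appended to row 1. P = [[1, 6]].
Insert 2: 2 bumps 6 from row 1; 6 starts row 2. P = [[1, 2], [6]].
Insert 3: appended to row 1. P = [[1, 2, 3], [6]].
Insert 5: appended to row 1. P = [[1, 2, 3, 5], [6]].
Insert 4: 4 bumps 5 from row 1; 5 bumps 6 from row 2; 6 starts row 3. P = [[1, 2, 3, 4], [5], [6]].

So P = [[1, 2, 3, 4], [5], [6]].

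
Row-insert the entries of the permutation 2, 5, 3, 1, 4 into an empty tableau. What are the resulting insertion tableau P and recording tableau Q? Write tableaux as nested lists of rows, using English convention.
Insert each entry of the permutation into P by Schensted row insertion, recording in Q the position of each new cell.

Insert 2: appended to row 1. P = [[2]], Q = [[1]].
Insert 5: appended to row 1. P = [[2, 5]], Q = [[1, 2]].
Insert 3: 3 bumps 5 from row 1; 5 starts row 2. P = [[2, 3], [5]], Q = [[1, 2], [3]].
Insert 1: 1 bumps 2 from row 1; 2 bumps 5 from row 2; 5 starts row 3. P = [[1, 3], [2], [5]], Q = [[1, 2], [3], [4]].
Insert 4: appended to row 1. P = [[1, 3, 4], [2], [5]], Q = [[1, 2, 5], [3], [4]].

So P = [[1, 3, 4], [2], [5]], Q = [[1, 2, 5], [3], [4]].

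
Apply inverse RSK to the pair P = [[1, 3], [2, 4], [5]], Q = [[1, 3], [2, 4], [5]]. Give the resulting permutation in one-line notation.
2 1 5 4 3

Reverse RSK: for i = n, n-1, ..., 1, locate i in Q, remove the corresponding corner cell from P, and reverse-bump its entry up through P; the value ejected from row 1 is w(i).

So w = 2 1 5 4 3.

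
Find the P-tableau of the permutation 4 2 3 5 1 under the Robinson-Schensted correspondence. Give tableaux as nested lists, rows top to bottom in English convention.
P = [[1, 3, 5], [2], [4]]

Insert 4: appended to row 1. P = [[4]].
Insert 2: 2 bumps 4 from row 1; 4 starts row 2. P = [[2], [4]].
Insert 3: appended to row 1. P = [[2, 3], [4]].
Insert 5: appended to row 1. P = [[2, 3, 5], [4]].
Insert 1: 1 bumps 2 from row 1; 2 bumps 4 from row 2; 4 starts row 3. P = [[1, 3, 5], [2], [4]].

So P = [[1, 3, 5], [2], [4]].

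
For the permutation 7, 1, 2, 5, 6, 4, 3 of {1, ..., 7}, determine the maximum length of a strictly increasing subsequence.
4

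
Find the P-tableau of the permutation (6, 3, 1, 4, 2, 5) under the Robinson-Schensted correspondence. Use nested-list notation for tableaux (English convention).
Insert 6: appended to row 1. P = [[6]].
Insert 3: 3 bumps 6 from row 1; 6 starts row 2. P = [[3], [6]].
Insert 1: 1 bumps 3 from row 1; 3 bumps 6 from row 2; 6 starts row 3. P = [[1], [3], [6]].
Insert 4: appended to row 1. P = [[1, 4], [3], [6]].
Insert 2: 2 bumps 4 from row 1; 4 appends to row 2. P = [[1, 2], [3, 4], [6]].
Insert 5: appended to row 1. P = [[1, 2, 5], [3, 4], [6]].

So P = [[1, 2, 5], [3, 4], [6]].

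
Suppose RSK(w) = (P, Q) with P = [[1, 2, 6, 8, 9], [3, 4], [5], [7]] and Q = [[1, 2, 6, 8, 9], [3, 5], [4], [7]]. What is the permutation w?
Reverse RSK: for i = n, n-1, ..., 1, locate i in Q, remove the corresponding corner cell from P, and reverse-bump its entry up through P; the value ejected from row 1 is w(i).

So w = 3 7 5 1 4 6 2 8 9.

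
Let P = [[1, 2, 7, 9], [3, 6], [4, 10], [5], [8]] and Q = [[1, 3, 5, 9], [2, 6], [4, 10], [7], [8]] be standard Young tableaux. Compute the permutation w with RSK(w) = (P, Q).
Reverse RSK: for i = n, n-1, ..., 1, locate i in Q, remove the corresponding corner cell from P, and reverse-bump its entry up through P; the value ejected from row 1 is w(i).

So w = 8 5 6 4 10 7 3 1 9 2.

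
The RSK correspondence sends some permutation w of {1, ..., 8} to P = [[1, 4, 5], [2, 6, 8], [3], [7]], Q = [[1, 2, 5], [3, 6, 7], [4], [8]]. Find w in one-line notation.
Reverse the RSK construction: for i from n down to 1, find the cell of Q containing i, remove the entry at that cell from P, and reverse-bump it up through P; the value ejected from row 1 is w(i).

Step i=8: Q has 8 at row 4, column 1; remove 7 from row 4 of P and reverse-bump: 7 enters row 3 and ejects 3; 3 enters row 2 and ejects 2; 2 enters row 1 and ejects 1. So w(8) = 1. P is now [[2, 4, 5], [3, 6, 8], [7]].
Step i=7: Q has 7 at row 2, column 3; remove 8 from row 2 of P and reverse-bump: 8 enters row 1 and ejects 5. So w(7) = 5. P is now [[2, 4, 8], [3, 6], [7]].
Step i=6: Q has 6 at row 2, column 2; remove 6 from row 2 of P and reverse-bump: 6 enters row 1 and ejects 4. So w(6) = 4. P is now [[2, 6, 8], [3], [7]].
Step i=5: Q has 5 at row 1, column 3; remove that cell from P, ejecting 8. So w(5) = 8. P is now [[2, 6], [3], [7]].
Step i=4: Q has 4 at row 3, column 1; remove 7 from row 3 of P and reverse-bump: 7 enters row 2 and ejects 3; 3 enters row 1 and ejects 2. So w(4) = 2. P is now [[3, 6], [7]].
Step i=3: Q has 3 at row 2, column 1; remove 7 from row 2 of P and reverse-bump: 7 enters row 1 and ejects 6. So w(3) = 6. P is now [[3, 7]].
Step i=2: Q has 2 at row 1, column 2; remove that cell from P, ejecting 7. So w(2) = 7. P is now [[3]].
Step i=1: Q has 1 at row 1, column 1; remove that cell from P, ejecting 3. So w(1) = 3. P is now [].

So w = 3 7 6 2 8 4 5 1.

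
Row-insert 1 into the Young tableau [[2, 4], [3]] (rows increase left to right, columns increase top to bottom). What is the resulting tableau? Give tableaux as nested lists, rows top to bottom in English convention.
[[1, 4], [2], [3]]

In row 1, 1 replaces 2 (the leftmost entry greater than 1); 2 is bumped to row 2. In row 2, 2 replaces 3 (the leftmost entry greater than 2); 3 is bumped to row 3. 3 starts a new row 3. The new tableau is [[1, 4], [2], [3]].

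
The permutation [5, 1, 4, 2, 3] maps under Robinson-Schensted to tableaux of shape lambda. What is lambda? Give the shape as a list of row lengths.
[3, 1, 1]

RSK row insertion gives P = [[1, 2, 3], [4], [5]], which has shape [3, 1, 1].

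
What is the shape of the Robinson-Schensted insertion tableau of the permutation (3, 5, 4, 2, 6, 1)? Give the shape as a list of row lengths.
[3, 1, 1, 1]

Row-insert each entry into an empty tableau.

After inserting 3: P = [[3]].
After inserting 5: P = [[3, 5]].
After inserting 4: P = [[3, 4], [5]].
After inserting 2: P = [[2, 4], [3], [5]].
After inserting 6: P = [[2, 4, 6], [3], [5]].
After inserting 1: P = [[1, 4, 6], [2], [3], [5]].

The final insertion tableau P = [[1, 4, 6], [2], [3], [5]] has shape [3, 1, 1, 1].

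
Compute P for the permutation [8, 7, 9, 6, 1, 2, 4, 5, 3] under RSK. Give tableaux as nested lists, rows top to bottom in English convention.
P = [[1, 2, 3, 5], [4, 9], [6], [7], [8]]

Insert 8: appended to row 1. P = [[8]].
Insert 7: 7 bumps 8 from row 1; 8 starts row 2. P = [[7], [8]].
Insert 9: appended to row 1. P = [[7, 9], [8]].
Insert 6: 6 bumps 7 from row 1; 7 bumps 8 from row 2; 8 starts row 3. P = [[6, 9], [7], [8]].
Insert 1: 1 bumps 6 from row 1; 6 bumps 7 from row 2; 7 bumps 8 from row 3; 8 starts row 4. P = [[1, 9], [6], [7], [8]].
Insert 2: 2 bumps 9 from row 1; 9 appends to row 2. P = [[1, 2], [6, 9], [7], [8]].
Insert 4: appended to row 1. P = [[1, 2, 4], [6, 9], [7], [8]].
Insert 5: appended to row 1. P = [[1, 2, 4, 5], [6, 9], [7], [8]].
Insert 3: 3 bumps 4 from row 1; 4 bumps 6 from row 2; 6 bumps 7 from row 3; 7 bumps 8 from row 4; 8 starts row 5. P = [[1, 2, 3, 5], [4, 9], [6], [7], [8]].

So P = [[1, 2, 3, 5], [4, 9], [6], [7], [8]].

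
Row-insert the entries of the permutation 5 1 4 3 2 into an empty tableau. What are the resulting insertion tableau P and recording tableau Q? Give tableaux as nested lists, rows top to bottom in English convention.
P = [[1, 2], [3], [4], [5]], Q = [[1, 3], [2], [4], [5]]

Insert each entry of the permutation into P by Schensted row insertion, recording in Q the position of each new cell.

Insert 5: appended to row 1. P = [[5]], Q = [[1]].
Insert 1: 1 bumps 5 from row 1; 5 starts row 2. P = [[1], [5]], Q = [[1], [2]].
Insert 4: appended to row 1. P = [[1, 4], [5]], Q = [[1, 3], [2]].
Insert 3: 3 bumps 4 from row 1; 4 bumps 5 from row 2; 5 starts row 3. P = [[1, 3], [4], [5]], Q = [[1, 3], [2], [4]].
Insert 2: 2 bumps 3 from row 1; 3 bumps 4 from row 2; 4 bumps 5 from row 3; 5 starts row 4. P = [[1, 2], [3], [4], [5]], Q = [[1, 3], [2], [4], [5]].

So P = [[1, 2], [3], [4], [5]], Q = [[1, 3], [2], [4], [5]].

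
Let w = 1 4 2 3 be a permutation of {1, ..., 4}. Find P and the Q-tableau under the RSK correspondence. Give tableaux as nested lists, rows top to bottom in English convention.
P = [[1, 2, 3], [4]], Q = [[1, 2, 4], [3]]

Insert each entry of the permutation into P by Schensted row insertion, recording in Q the position of each new cell.

Insert 1: appended to row 1. P = [[1]], Q = [[1]].
Insert 4: appended to row 1. P = [[1, 4]], Q = [[1, 2]].
Insert 2: 2 bumps 4 from row 1; 4 starts row 2. P = [[1, 2], [4]], Q = [[1, 2], [3]].
Insert 3: appended to row 1. P = [[1, 2, 3], [4]], Q = [[1, 2, 4], [3]].

So P = [[1, 2, 3], [4]], Q = [[1, 2, 4], [3]].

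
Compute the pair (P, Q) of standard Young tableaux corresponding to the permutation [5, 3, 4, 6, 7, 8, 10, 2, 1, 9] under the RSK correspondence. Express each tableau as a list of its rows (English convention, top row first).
Insert each entry of the permutation into P by Schensted row insertion, recording in Q the position of each new cell.

Insert 5: appended to row 1. P = [[5]].
Insert 3: 3 bumps 5 from row 1; 5 starts row 2. P = [[3], [5]].
Insert 4: appended to row 1. P = [[3, 4], [5]].
Insert 6: appended to row 1. P = [[3, 4, 6], [5]].
Insert 7: appended to row 1. P = [[3, 4, 6, 7], [5]].
Insert 8: appended to row 1. P = [[3, 4, 6, 7, 8], [5]].
Insert 10: appended to row 1. P = [[3, 4, 6, 7, 8, 10], [5]].
Insert 2: 2 bumps 3 from row 1; 3 bumps 5 from row 2; 5 starts row 3. P = [[2, 4, 6, 7, 8, 10], [3], [5]].
Insert 1: 1 bumps 2 from row 1; 2 bumps 3 from row 2; 3 bumps 5 from row 3; 5 starts row 4. P = [[1, 4, 6, 7, 8, 10], [2], [3], [5]].
Insert 9: 9 bumps 10 from row 1; 10 appends to row 2. P = [[1, 4, 6, 7, 8, 9], [2, 10], [3], [5]].

So P = [[1, 4, 6, 7, 8, 9], [2, 10], [3], [5]], Q = [[1, 3, 4, 5, 6, 7], [2, 10], [8], [9]].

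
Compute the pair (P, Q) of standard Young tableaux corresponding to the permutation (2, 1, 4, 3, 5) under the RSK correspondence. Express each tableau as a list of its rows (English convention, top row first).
Insert each entry of the permutation into P by Schensted row insertion, recording in Q the position of each new cell.

After inserting 2: P = [[2]].
After inserting 1: P = [[1], [2]].
After inserting 4: P = [[1, 4], [2]].
After inserting 3: P = [[1, 3], [2, 4]].
After inserting 5: P = [[1, 3, 5], [2, 4]].

So P = [[1, 3, 5], [2, 4]], Q = [[1, 3, 5], [2, 4]].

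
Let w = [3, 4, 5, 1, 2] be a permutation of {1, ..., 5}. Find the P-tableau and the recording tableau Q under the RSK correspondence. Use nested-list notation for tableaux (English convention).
P = [[1, 2, 5], [3, 4]], Q = [[1, 2, 3], [4, 5]]

Insert each entry of the permutation into P by Schensted row insertion, recording in Q the position of each new cell.

Insert 3: appended to row 1. P = [[3]].
Insert 4: appended to row 1. P = [[3, 4]].
Insert 5: appended to row 1. P = [[3, 4, 5]].
Insert 1: 1 bumps 3 from row 1; 3 starts row 2. P = [[1, 4, 5], [3]].
Insert 2: 2 bumps 4 from row 1; 4 appends to row 2. P = [[1, 2, 5], [3, 4]].

So P = [[1, 2, 5], [3, 4]], Q = [[1, 2, 3], [4, 5]].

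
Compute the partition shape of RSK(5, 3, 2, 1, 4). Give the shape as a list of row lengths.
Row-insert each entry into an empty tableau.

After inserting 5: P = [[5]].
After inserting 3: P = [[3], [5]].
After inserting 2: P = [[2], [3], [5]].
After inserting 1: P = [[1], [2], [3], [5]].
After inserting 4: P = [[1, 4], [2], [3], [5]].

The final insertion tableau P = [[1, 4], [2], [3], [5]] has shape [2, 1, 1, 1].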